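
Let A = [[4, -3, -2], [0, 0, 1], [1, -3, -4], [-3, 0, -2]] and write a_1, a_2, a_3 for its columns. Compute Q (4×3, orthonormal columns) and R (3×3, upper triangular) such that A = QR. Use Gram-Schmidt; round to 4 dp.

Q = [[0.7845, -0.2265, 0.0000], [0.0000, 0.0000, 1.0000], [0.1961, -0.7926, 0.0000], [-0.5883, -0.5661, 0.0000]], R = [[5.0990, -2.9417, -1.1767], [0.0000, 3.0571, 4.7556], [0.0000, 0.0000, 1.0000]]

a_1 = (4, 0, 1, -3); ‖a_1‖ = 5.0990, so q_1 = (0.7845, 0.0000, 0.1961, -0.5883).
q_1·a_2 = 0.7845·(-3) + 0.0000·0 + 0.1961·(-3) + (-0.5883)·0 = -2.9417.
u_2 = a_2 + 2.9417·q_1 = (-0.6923, 0.0000, -2.4231, -1.7308).
‖u_2‖ = 3.0571, so q_2 = (-0.2265, 0.0000, -0.7926, -0.5661).
q_1·a_3 = 0.7845·(-2) + 0.0000·1 + 0.1961·(-4) + (-0.5883)·(-2) = -1.1767; q_2·a_3 = (-0.2265)·(-2) + 0.0000·1 + (-0.7926)·(-4) + (-0.5661)·(-2) = 4.7556.
u_3 = a_3 + 1.1767·q_1 − 4.7556·q_2 = (0.0000, 1.0000, 0.0000, 0.0000).
‖u_3‖ = 1.0000, so q_3 = (0.0000, 1.0000, 0.0000, 0.0000).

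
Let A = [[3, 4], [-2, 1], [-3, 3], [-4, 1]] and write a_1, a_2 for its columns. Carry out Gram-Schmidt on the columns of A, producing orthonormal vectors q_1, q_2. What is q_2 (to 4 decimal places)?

q_2 = (0.8190, 0.1628, 0.5341, 0.1323)

q_1 = a_1/‖a_1‖ = (3, -2, -3, -4)/6.1644 = (0.4867, -0.3244, -0.4867, -0.6489).
r_{12} = q_1·a_2 = -0.4867.
u_2 = a_2 + 0.4867·q_1 = (4.2368, 0.8421, 2.7632, 0.6842).
‖u_2‖ = 5.1733, so q_2 = (0.8190, 0.1628, 0.5341, 0.1323).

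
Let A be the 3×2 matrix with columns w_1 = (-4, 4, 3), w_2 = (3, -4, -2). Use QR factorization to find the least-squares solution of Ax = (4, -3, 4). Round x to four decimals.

w_1 = (-4, 4, 3); ‖w_1‖ = 6.4031, so q_1 = (-0.6247, 0.6247, 0.4685).
q_1·w_2 = (-0.6247)·3 + 0.6247·(-4) + 0.4685·(-2) = -5.3099.
u_2 = w_2 + 5.3099·q_1 = (-0.3171, -0.6829, 0.4878).
‖u_2‖ = 0.8971, so q_2 = (-0.3534, -0.7612, 0.5437).
Qᵀb = (-2.4988, 3.0449).
Back-substitute: x_2 = 3.0449/0.8971 = 3.3939.
x_1 = (-2.4988 + 5.3099·3.3939)/6.4031 = 2.4242.

x = (2.4242, 3.3939)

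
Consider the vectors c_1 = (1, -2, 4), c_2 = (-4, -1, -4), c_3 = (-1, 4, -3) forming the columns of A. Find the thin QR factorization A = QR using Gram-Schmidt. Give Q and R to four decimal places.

Q = [[0.2182, -0.7498, -0.6247], [-0.4364, -0.6475, 0.6247], [0.8729, -0.1363, 0.4685]], R = [[4.5826, -3.9279, -4.5826], [0.0000, 4.1918, -1.4314], [0.0000, 0.0000, 1.7179]]

e_1 = c_1/‖c_1‖ = (1, -2, 4)/4.5826 = (0.2182, -0.4364, 0.8729).
r_{12} = e_1·c_2 = -3.9279.
u_2 = c_2 + 3.9279·e_1 = (-3.1429, -2.7143, -0.5714).
‖u_2‖ = 4.1918, so e_2 = (-0.7498, -0.6475, -0.1363).
r_{13} = e_1·c_3 = -4.5826; r_{23} = e_2·c_3 = -1.4314.
u_3 = c_3 + 4.5826·e_1 + 1.4314·e_2 = (-1.0732, 1.0732, 0.8049).
‖u_3‖ = 1.7179, so e_3 = (-0.6247, 0.6247, 0.4685).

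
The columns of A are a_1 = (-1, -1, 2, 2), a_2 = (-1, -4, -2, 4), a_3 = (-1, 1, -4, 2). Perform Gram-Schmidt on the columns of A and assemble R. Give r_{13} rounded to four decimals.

q_1 = a_1/‖a_1‖ = (-1, -1, 2, 2)/3.1623 = (-0.3162, -0.3162, 0.6325, 0.6325).
r_{13} = q_1·a_3 = -1.2649.

r_{13} = -1.2649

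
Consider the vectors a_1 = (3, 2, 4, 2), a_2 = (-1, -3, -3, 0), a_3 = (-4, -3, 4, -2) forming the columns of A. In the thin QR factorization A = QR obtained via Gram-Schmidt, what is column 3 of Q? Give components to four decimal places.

a_1 = (3, 2, 4, 2); ‖a_1‖ = 5.7446, so q_1 = (0.5222, 0.3482, 0.6963, 0.3482).
q_1·a_2 = 0.5222·(-1) + 0.3482·(-3) + 0.6963·(-3) + 0.3482·0 = -3.6556.
u_2 = a_2 + 3.6556·q_1 = (0.9091, -1.7273, -0.4545, 1.2727).
‖u_2‖ = 2.3741, so q_2 = (0.3829, -0.7275, -0.1915, 0.5361).
q_1·a_3 = 0.5222·(-4) + 0.3482·(-3) + 0.6963·4 + 0.3482·(-2) = -1.0445; q_2·a_3 = 0.3829·(-4) + (-0.7275)·(-3) + (-0.1915)·4 + 0.5361·(-2) = -1.1871.
u_3 = a_3 + 1.0445·q_1 + 1.1871·q_2 = (-3.0000, -3.5000, 4.5000, -1.0000).
‖u_3‖ = 6.5192, so q_3 = (-0.4602, -0.5369, 0.6903, -0.1534).

q_3 = (-0.4602, -0.5369, 0.6903, -0.1534)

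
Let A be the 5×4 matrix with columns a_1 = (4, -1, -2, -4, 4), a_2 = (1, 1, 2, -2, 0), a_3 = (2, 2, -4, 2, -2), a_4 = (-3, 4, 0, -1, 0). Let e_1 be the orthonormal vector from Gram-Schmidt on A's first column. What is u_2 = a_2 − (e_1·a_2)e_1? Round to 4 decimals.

u_2 = (0.4717, 1.1321, 2.2642, -1.4717, -0.5283)

a_1 = (4, -1, -2, -4, 4); ‖a_1‖ = 7.2801, so e_1 = (0.5494, -0.1374, -0.2747, -0.5494, 0.5494).
e_1·a_2 = 0.5494·1 + (-0.1374)·1 + (-0.2747)·2 + (-0.5494)·(-2) + 0.5494·0 = 0.9615.
u_2 = a_2 − 0.9615·e_1 = (0.4717, 1.1321, 2.2642, -1.4717, -0.5283).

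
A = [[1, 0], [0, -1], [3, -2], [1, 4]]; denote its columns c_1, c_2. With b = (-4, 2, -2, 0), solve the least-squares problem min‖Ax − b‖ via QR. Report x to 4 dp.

c_1 = (1, 0, 3, 1); ‖c_1‖ = 3.3166, so e_1 = (0.3015, 0.0000, 0.9045, 0.3015).
e_1·c_2 = 0.3015·0 + 0.0000·(-1) + 0.9045·(-2) + 0.3015·4 = -0.6030.
u_2 = c_2 + 0.6030·e_1 = (0.1818, -1.0000, -1.4545, 4.1818).
‖u_2‖ = 4.5427, so e_2 = (0.0400, -0.2201, -0.3202, 0.9206).
Qᵀb = (-3.0151, 0.0400).
Back-substitute: x_2 = 0.0400/4.5427 = 0.0088.
x_1 = (-3.0151 + 0.6030·0.0088)/3.3166 = -0.9075.

x = (-0.9075, 0.0088)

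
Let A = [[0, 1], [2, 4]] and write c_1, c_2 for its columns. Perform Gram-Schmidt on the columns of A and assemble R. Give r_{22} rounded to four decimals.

e_1 = c_1/‖c_1‖ = (0, 2)/2.0000 = (0.0000, 1.0000).
r_{12} = e_1·c_2 = 4.0000.
u_2 = c_2 − 4.0000·e_1 = (1.0000, 0.0000).
r_{22} = ‖u_2‖ = 1.0000.

r_{22} = 1.0000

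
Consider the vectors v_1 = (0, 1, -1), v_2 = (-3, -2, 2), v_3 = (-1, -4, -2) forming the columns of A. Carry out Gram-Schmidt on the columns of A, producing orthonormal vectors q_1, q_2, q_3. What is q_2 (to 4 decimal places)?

q_2 = (-1.0000, 0.0000, 0.0000)

q_1 = v_1/‖v_1‖ = (0, 1, -1)/1.4142 = (0.0000, 0.7071, -0.7071).
r_{12} = q_1·v_2 = -2.8284.
u_2 = v_2 + 2.8284·q_1 = (-3.0000, 0.0000, 0.0000).
‖u_2‖ = 3.0000, so q_2 = (-1.0000, 0.0000, 0.0000).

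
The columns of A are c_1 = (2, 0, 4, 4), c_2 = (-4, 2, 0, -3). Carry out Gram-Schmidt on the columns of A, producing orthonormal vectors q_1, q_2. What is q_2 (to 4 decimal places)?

q_1 = c_1/‖c_1‖ = (2, 0, 4, 4)/6.0000 = (0.3333, 0.0000, 0.6667, 0.6667).
r_{12} = q_1·c_2 = -3.3333.
u_2 = c_2 + 3.3333·q_1 = (-2.8889, 2.0000, 2.2222, -0.7778).
‖u_2‖ = 4.2295, so q_2 = (-0.6830, 0.4729, 0.5254, -0.1839).

q_2 = (-0.6830, 0.4729, 0.5254, -0.1839)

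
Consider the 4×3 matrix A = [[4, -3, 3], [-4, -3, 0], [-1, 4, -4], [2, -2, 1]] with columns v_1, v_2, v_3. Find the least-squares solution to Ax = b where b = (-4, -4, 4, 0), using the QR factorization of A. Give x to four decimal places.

x = (0.2802, 0.7957, -0.4446)

v_1 = (4, -4, -1, 2); ‖v_1‖ = 6.0828, so q_1 = (0.6576, -0.6576, -0.1644, 0.3288).
q_1·v_2 = 0.6576·(-3) + (-0.6576)·(-3) + (-0.1644)·4 + 0.3288·(-2) = -1.3152.
u_2 = v_2 + 1.3152·q_1 = (-2.1351, -3.8649, 3.7838, -1.5676).
‖u_2‖ = 6.0225, so q_2 = (-0.3545, -0.6417, 0.6283, -0.2603).
q_1·v_3 = 0.6576·3 + (-0.6576)·0 + (-0.1644)·(-4) + 0.3288·1 = 2.9592; q_2·v_3 = (-0.3545)·3 + (-0.6417)·0 + 0.6283·(-4) + (-0.2603)·1 = -3.8370.
u_3 = v_3 − 2.9592·q_1 + 3.8370·q_2 = (-0.3063, -0.5164, -1.1028, -0.9717).
‖u_3‖ = 1.5877, so q_3 = (-0.1929, -0.3252, -0.6946, -0.6120).
Qᵀb = (-0.6576, 6.4982, -0.7059).
Back-substitute: x_3 = -0.7059/1.5877 = -0.4446.
x_2 = (6.4982 + 3.8370·(-0.4446))/6.0225 = 0.7957.
x_1 = (-0.6576 + 1.3152·0.7957 − 2.9592·(-0.4446))/6.0828 = 0.2802.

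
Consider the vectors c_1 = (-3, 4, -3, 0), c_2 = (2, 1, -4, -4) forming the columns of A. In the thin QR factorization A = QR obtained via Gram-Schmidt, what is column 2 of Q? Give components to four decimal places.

c_1 = (-3, 4, -3, 0); ‖c_1‖ = 5.8310, so e_1 = (-0.5145, 0.6860, -0.5145, 0.0000).
e_1·c_2 = (-0.5145)·2 + 0.6860·1 + (-0.5145)·(-4) + 0.0000·(-4) = 1.7150.
u_2 = c_2 − 1.7150·e_1 = (2.8824, -0.1765, -3.1176, -4.0000).
‖u_2‖ = 5.8360, so e_2 = (0.4939, -0.0302, -0.5342, -0.6854).

e_2 = (0.4939, -0.0302, -0.5342, -0.6854)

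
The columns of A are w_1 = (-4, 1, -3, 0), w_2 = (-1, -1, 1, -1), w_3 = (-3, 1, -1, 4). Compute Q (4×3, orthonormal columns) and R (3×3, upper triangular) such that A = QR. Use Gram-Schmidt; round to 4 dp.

w_1 = (-4, 1, -3, 0); ‖w_1‖ = 5.0990, so q_1 = (-0.7845, 0.1961, -0.5883, 0.0000).
q_1·w_2 = (-0.7845)·(-1) + 0.1961·(-1) + (-0.5883)·1 + 0.0000·(-1) = 0.0000.
u_2 = w_2 + 0.0000·q_1 = (-1.0000, -1.0000, 1.0000, -1.0000).
‖u_2‖ = 2.0000, so q_2 = (-0.5000, -0.5000, 0.5000, -0.5000).
q_1·w_3 = (-0.7845)·(-3) + 0.1961·1 + (-0.5883)·(-1) + 0.0000·4 = 3.1379; q_2·w_3 = (-0.5000)·(-3) + (-0.5000)·1 + 0.5000·(-1) + (-0.5000)·4 = -1.5000.
u_3 = w_3 − 3.1379·q_1 + 1.5000·q_2 = (-1.2885, -0.3654, 1.5962, 3.2500).
‖u_3‖ = 3.8605, so q_3 = (-0.3338, -0.0946, 0.4135, 0.8418).

Q = [[-0.7845, -0.5000, -0.3338], [0.1961, -0.5000, -0.0946], [-0.5883, 0.5000, 0.4135], [0.0000, -0.5000, 0.8418]], R = [[5.0990, 0.0000, 3.1379], [0.0000, 2.0000, -1.5000], [0.0000, 0.0000, 3.8605]]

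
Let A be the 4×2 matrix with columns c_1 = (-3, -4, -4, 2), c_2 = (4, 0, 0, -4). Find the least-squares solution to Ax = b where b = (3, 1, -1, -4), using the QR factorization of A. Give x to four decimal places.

x = (0.0154, 0.8846)

c_1 = (-3, -4, -4, 2); ‖c_1‖ = 6.7082, so e_1 = (-0.4472, -0.5963, -0.5963, 0.2981).
e_1·c_2 = (-0.4472)·4 + (-0.5963)·0 + (-0.5963)·0 + 0.2981·(-4) = -2.9814.
u_2 = c_2 + 2.9814·e_1 = (2.6667, -1.7778, -1.7778, -3.1111).
‖u_2‖ = 4.8074, so e_2 = (0.5547, -0.3698, -0.3698, -0.6472).
Qᵀb = (-2.5342, 4.2527).
Back-substitute: x_2 = 4.2527/4.8074 = 0.8846.
x_1 = (-2.5342 + 2.9814·0.8846)/6.7082 = 0.0154.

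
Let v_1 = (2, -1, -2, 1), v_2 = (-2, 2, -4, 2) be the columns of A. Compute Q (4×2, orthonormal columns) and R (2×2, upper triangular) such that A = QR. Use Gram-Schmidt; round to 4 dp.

Q = [[0.6325, -0.5449], [-0.3162, 0.4671], [-0.6325, -0.6228], [0.3162, 0.3114]], R = [[3.1623, 1.2649], [0.0000, 5.1381]]

v_1 = (2, -1, -2, 1); ‖v_1‖ = 3.1623, so e_1 = (0.6325, -0.3162, -0.6325, 0.3162).
e_1·v_2 = 0.6325·(-2) + (-0.3162)·2 + (-0.6325)·(-4) + 0.3162·2 = 1.2649.
u_2 = v_2 − 1.2649·e_1 = (-2.8000, 2.4000, -3.2000, 1.6000).
‖u_2‖ = 5.1381, so e_2 = (-0.5449, 0.4671, -0.6228, 0.3114).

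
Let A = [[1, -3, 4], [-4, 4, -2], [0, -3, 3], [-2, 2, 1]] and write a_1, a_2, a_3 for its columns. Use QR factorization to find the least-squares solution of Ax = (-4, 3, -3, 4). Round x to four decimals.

x = (0.6148, 1.8472, 0.5576)

e_1 = a_1/‖a_1‖ = (1, -4, 0, -2)/4.5826 = (0.2182, -0.8729, 0.0000, -0.4364).
r_{12} = e_1·a_2 = -5.0190.
u_2 = a_2 + 5.0190·e_1 = (-1.9048, -0.3810, -3.0000, -0.1905).
‖u_2‖ = 3.5790, so e_2 = (-0.5322, -0.1064, -0.8382, -0.0532).
r_{13} = e_1·a_3 = 2.1822; r_{23} = e_2·a_3 = -4.4838.
u_3 = a_3 − 2.1822·e_1 + 4.4838·e_2 = (1.1375, -0.5725, -0.7584, 1.7138).
‖u_3‖ = 2.2658, so e_3 = (0.5021, -0.2527, -0.3347, 0.7564).
Qᵀb = (-5.2372, 4.1112, 1.2633).
Back-substitute: x_3 = 1.2633/2.2658 = 0.5576.
x_2 = (4.1112 + 4.4838·0.5576)/3.5790 = 1.8472.
x_1 = (-5.2372 + 5.0190·1.8472 − 2.1822·0.5576)/4.5826 = 0.6148.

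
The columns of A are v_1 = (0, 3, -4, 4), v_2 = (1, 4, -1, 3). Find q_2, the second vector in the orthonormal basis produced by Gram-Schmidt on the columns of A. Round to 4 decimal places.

q_1 = v_1/‖v_1‖ = (0, 3, -4, 4)/6.4031 = (0.0000, 0.4685, -0.6247, 0.6247).
r_{12} = q_1·v_2 = 4.3729.
u_2 = v_2 − 4.3729·q_1 = (1.0000, 1.9512, 1.7317, 0.2683).
‖u_2‖ = 2.8068, so q_2 = (0.3563, 0.6952, 0.6170, 0.0956).

q_2 = (0.3563, 0.6952, 0.6170, 0.0956)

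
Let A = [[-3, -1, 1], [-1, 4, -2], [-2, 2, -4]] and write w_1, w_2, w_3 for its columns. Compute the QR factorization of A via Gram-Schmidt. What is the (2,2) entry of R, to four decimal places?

w_1 = (-3, -1, -2); ‖w_1‖ = 3.7417, so q_1 = (-0.8018, -0.2673, -0.5345).
q_1·w_2 = (-0.8018)·(-1) + (-0.2673)·4 + (-0.5345)·2 = -1.3363.
u_2 = w_2 + 1.3363·q_1 = (-2.0714, 3.6429, 1.2857).
r_{22} = ‖u_2‖ = 4.3834.

r_{22} = 4.3834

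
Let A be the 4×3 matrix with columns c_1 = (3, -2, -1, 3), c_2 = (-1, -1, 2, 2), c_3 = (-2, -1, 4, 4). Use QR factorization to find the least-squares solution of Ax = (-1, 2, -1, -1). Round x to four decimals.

x = (-0.2471, -2.7059, 1.2000)

c_1 = (3, -2, -1, 3); ‖c_1‖ = 4.7958, so e_1 = (0.6255, -0.4170, -0.2085, 0.6255).
e_1·c_2 = 0.6255·(-1) + (-0.4170)·(-1) + (-0.2085)·2 + 0.6255·2 = 0.6255.
u_2 = c_2 − 0.6255·e_1 = (-1.3913, -0.7391, 2.1304, 1.6087).
‖u_2‖ = 3.0998, so e_2 = (-0.4488, -0.2384, 0.6873, 0.5190).
e_1·c_3 = 0.6255·(-2) + (-0.4170)·(-1) + (-0.2085)·4 + 0.6255·4 = 0.8341; e_2·c_3 = (-0.4488)·(-2) + (-0.2384)·(-1) + 0.6873·4 + 0.5190·4 = 5.9611.
u_3 = c_3 − 0.8341·e_1 − 5.9611·e_2 = (0.1538, 0.7692, 0.0769, 0.3846).
‖u_3‖ = 0.8771, so e_3 = (0.1754, 0.8771, 0.0877, 0.4385).
Qᵀb = (-1.8766, -1.2343, 1.0525).
Back-substitute: x_3 = 1.0525/0.8771 = 1.2000.
x_2 = (-1.2343 − 5.9611·1.2000)/3.0998 = -2.7059.
x_1 = (-1.8766 − 0.6255·(-2.7059) − 0.8341·1.2000)/4.7958 = -0.2471.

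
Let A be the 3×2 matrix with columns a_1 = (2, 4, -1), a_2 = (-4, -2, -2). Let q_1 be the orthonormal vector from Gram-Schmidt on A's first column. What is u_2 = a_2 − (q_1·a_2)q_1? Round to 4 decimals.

a_1 = (2, 4, -1); ‖a_1‖ = 4.5826, so q_1 = (0.4364, 0.8729, -0.2182).
q_1·a_2 = 0.4364·(-4) + 0.8729·(-2) + (-0.2182)·(-2) = -3.0551.
u_2 = a_2 + 3.0551·q_1 = (-2.6667, 0.6667, -2.6667).

u_2 = (-2.6667, 0.6667, -2.6667)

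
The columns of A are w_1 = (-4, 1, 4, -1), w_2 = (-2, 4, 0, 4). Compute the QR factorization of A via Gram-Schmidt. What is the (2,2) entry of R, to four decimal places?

w_1 = (-4, 1, 4, -1); ‖w_1‖ = 5.8310, so q_1 = (-0.6860, 0.1715, 0.6860, -0.1715).
q_1·w_2 = (-0.6860)·(-2) + 0.1715·4 + 0.6860·0 + (-0.1715)·4 = 1.3720.
u_2 = w_2 − 1.3720·q_1 = (-1.0588, 3.7647, -0.9412, 4.2353).
r_{22} = ‖u_2‖ = 5.8410.

r_{22} = 5.8410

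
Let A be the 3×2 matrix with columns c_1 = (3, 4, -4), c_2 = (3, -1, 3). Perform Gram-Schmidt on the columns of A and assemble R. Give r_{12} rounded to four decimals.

r_{12} = -1.0932

q_1 = c_1/‖c_1‖ = (3, 4, -4)/6.4031 = (0.4685, 0.6247, -0.6247).
r_{12} = q_1·c_2 = -1.0932.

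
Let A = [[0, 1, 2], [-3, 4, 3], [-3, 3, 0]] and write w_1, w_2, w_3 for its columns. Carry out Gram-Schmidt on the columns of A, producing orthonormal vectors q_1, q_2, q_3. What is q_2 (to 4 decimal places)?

q_2 = (0.8165, 0.4082, -0.4082)

w_1 = (0, -3, -3); ‖w_1‖ = 4.2426, so q_1 = (0.0000, -0.7071, -0.7071).
q_1·w_2 = 0.0000·1 + (-0.7071)·4 + (-0.7071)·3 = -4.9497.
u_2 = w_2 + 4.9497·q_1 = (1.0000, 0.5000, -0.5000).
‖u_2‖ = 1.2247, so q_2 = (0.8165, 0.4082, -0.4082).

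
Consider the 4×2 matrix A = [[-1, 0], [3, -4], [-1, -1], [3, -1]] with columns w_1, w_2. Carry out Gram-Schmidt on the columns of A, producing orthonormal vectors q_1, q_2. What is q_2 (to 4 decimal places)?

q_2 = (-0.2445, -0.6635, -0.5937, 0.3841)

w_1 = (-1, 3, -1, 3); ‖w_1‖ = 4.4721, so q_1 = (-0.2236, 0.6708, -0.2236, 0.6708).
q_1·w_2 = (-0.2236)·0 + 0.6708·(-4) + (-0.2236)·(-1) + 0.6708·(-1) = -3.1305.
u_2 = w_2 + 3.1305·q_1 = (-0.7000, -1.9000, -1.7000, 1.1000).
‖u_2‖ = 2.8636, so q_2 = (-0.2445, -0.6635, -0.5937, 0.3841).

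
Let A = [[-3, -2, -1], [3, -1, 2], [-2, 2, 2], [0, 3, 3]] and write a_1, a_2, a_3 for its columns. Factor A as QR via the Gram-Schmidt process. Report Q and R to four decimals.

a_1 = (-3, 3, -2, 0); ‖a_1‖ = 4.6904, so q_1 = (-0.6396, 0.6396, -0.4264, 0.0000).
q_1·a_2 = (-0.6396)·(-2) + 0.6396·(-1) + (-0.4264)·2 + 0.0000·3 = -0.2132.
u_2 = a_2 + 0.2132·q_1 = (-2.1364, -0.8636, 1.9091, 3.0000).
‖u_2‖ = 4.2373, so q_2 = (-0.5042, -0.2038, 0.4505, 0.7080).
q_1·a_3 = (-0.6396)·(-1) + 0.6396·2 + (-0.4264)·2 + 0.0000·3 = 1.0660; q_2·a_3 = (-0.5042)·(-1) + (-0.2038)·2 + 0.4505·2 + 0.7080·3 = 3.1216.
u_3 = a_3 − 1.0660·q_1 − 3.1216·q_2 = (1.2557, 1.9544, 1.0481, 0.7899).
‖u_3‖ = 2.6681, so q_3 = (0.4706, 0.7325, 0.3928, 0.2960).

Q = [[-0.6396, -0.5042, 0.4706], [0.6396, -0.2038, 0.7325], [-0.4264, 0.4505, 0.3928], [0.0000, 0.7080, 0.2960]], R = [[4.6904, -0.2132, 1.0660], [0.0000, 4.2373, 3.1216], [0.0000, 0.0000, 2.6681]]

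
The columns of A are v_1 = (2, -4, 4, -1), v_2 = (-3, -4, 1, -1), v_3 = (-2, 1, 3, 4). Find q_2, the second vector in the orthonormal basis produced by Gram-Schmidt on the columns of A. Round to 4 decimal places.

v_1 = (2, -4, 4, -1); ‖v_1‖ = 6.0828, so q_1 = (0.3288, -0.6576, 0.6576, -0.1644).
q_1·v_2 = 0.3288·(-3) + (-0.6576)·(-4) + 0.6576·1 + (-0.1644)·(-1) = 2.4660.
u_2 = v_2 − 2.4660·q_1 = (-3.8108, -2.3784, -0.6216, -0.5946).
‖u_2‖ = 4.5737, so q_2 = (-0.8332, -0.5200, -0.1359, -0.1300).

q_2 = (-0.8332, -0.5200, -0.1359, -0.1300)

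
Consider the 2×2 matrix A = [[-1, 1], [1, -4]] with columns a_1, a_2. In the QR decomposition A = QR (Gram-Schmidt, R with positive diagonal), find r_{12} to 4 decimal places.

r_{12} = -3.5355

a_1 = (-1, 1); ‖a_1‖ = 1.4142, so e_1 = (-0.7071, 0.7071).
r_{12} = e_1·a_2 = -3.5355.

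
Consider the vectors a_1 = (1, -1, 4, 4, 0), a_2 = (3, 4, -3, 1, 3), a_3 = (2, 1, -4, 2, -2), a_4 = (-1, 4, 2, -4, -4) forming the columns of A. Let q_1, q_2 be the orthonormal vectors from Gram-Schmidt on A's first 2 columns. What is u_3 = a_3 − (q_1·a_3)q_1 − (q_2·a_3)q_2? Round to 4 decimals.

u_3 = (0.9392, -0.6551, -2.4233, 2.0247, -3.1640)

a_1 = (1, -1, 4, 4, 0); ‖a_1‖ = 5.8310, so q_1 = (0.1715, -0.1715, 0.6860, 0.6860, 0.0000).
q_1·a_2 = 0.1715·3 + (-0.1715)·4 + 0.6860·(-3) + 0.6860·1 + 0.0000·3 = -1.5435.
u_2 = a_2 + 1.5435·q_1 = (3.2647, 3.7353, -1.9412, 2.0588, 3.0000).
‖u_2‖ = 6.4512, so q_2 = (0.5061, 0.5790, -0.3009, 0.3191, 0.4650).
q_1·a_3 = 0.1715·2 + (-0.1715)·1 + 0.6860·(-4) + 0.6860·2 + 0.0000·(-2) = -1.2005; q_2·a_3 = 0.5061·2 + 0.5790·1 + (-0.3009)·(-4) + 0.3191·2 + 0.4650·(-2) = 2.5030.
u_3 = a_3 + 1.2005·q_1 − 2.5030·q_2 = (0.9392, -0.6551, -2.4233, 2.0247, -3.1640).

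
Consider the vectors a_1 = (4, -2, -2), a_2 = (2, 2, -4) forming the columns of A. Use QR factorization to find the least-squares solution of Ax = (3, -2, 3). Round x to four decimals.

a_1 = (4, -2, -2); ‖a_1‖ = 4.8990, so e_1 = (0.8165, -0.4082, -0.4082).
e_1·a_2 = 0.8165·2 + (-0.4082)·2 + (-0.4082)·(-4) = 2.4495.
u_2 = a_2 − 2.4495·e_1 = (0.0000, 3.0000, -3.0000).
‖u_2‖ = 4.2426, so e_2 = (0.0000, 0.7071, -0.7071).
Qᵀb = (2.0412, -3.5355).
Back-substitute: x_2 = -3.5355/4.2426 = -0.8333.
x_1 = (2.0412 − 2.4495·(-0.8333))/4.8990 = 0.8333.

x = (0.8333, -0.8333)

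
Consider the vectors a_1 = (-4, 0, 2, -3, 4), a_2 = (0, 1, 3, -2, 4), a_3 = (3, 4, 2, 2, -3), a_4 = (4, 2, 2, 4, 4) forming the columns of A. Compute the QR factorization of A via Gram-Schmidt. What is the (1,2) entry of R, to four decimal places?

q_1 = a_1/‖a_1‖ = (-4, 0, 2, -3, 4)/6.7082 = (-0.5963, 0.0000, 0.2981, -0.4472, 0.5963).
r_{12} = q_1·a_2 = 4.1740.

r_{12} = 4.1740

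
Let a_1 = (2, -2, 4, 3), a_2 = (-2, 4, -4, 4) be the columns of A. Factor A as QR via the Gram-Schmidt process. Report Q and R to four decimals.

a_1 = (2, -2, 4, 3); ‖a_1‖ = 5.7446, so e_1 = (0.3482, -0.3482, 0.6963, 0.5222).
e_1·a_2 = 0.3482·(-2) + (-0.3482)·4 + 0.6963·(-4) + 0.5222·4 = -2.7852.
u_2 = a_2 + 2.7852·e_1 = (-1.0303, 3.0303, -2.0606, 5.4545).
‖u_2‖ = 6.6515, so e_2 = (-0.1549, 0.4556, -0.3098, 0.8200).

Q = [[0.3482, -0.1549], [-0.3482, 0.4556], [0.6963, -0.3098], [0.5222, 0.8200]], R = [[5.7446, -2.7852], [0.0000, 6.6515]]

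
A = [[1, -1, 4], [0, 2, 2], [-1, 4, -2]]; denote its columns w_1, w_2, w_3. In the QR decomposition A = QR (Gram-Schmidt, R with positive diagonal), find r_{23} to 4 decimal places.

r_{23} = 2.4010

w_1 = (1, 0, -1); ‖w_1‖ = 1.4142, so e_1 = (0.7071, 0.0000, -0.7071).
e_1·w_2 = 0.7071·(-1) + 0.0000·2 + (-0.7071)·4 = -3.5355.
u_2 = w_2 + 3.5355·e_1 = (1.5000, 2.0000, 1.5000).
‖u_2‖ = 2.9155, so e_2 = (0.5145, 0.6860, 0.5145).
r_{23} = e_2·w_3 = 2.4010.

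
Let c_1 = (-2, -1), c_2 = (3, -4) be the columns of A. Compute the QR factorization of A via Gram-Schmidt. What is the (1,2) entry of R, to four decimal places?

c_1 = (-2, -1); ‖c_1‖ = 2.2361, so q_1 = (-0.8944, -0.4472).
r_{12} = q_1·c_2 = -0.8944.

r_{12} = -0.8944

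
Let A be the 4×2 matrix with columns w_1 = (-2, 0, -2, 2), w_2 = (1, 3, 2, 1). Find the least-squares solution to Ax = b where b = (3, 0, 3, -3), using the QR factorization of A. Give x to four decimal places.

w_1 = (-2, 0, -2, 2); ‖w_1‖ = 3.4641, so q_1 = (-0.5774, 0.0000, -0.5774, 0.5774).
q_1·w_2 = (-0.5774)·1 + 0.0000·3 + (-0.5774)·2 + 0.5774·1 = -1.1547.
u_2 = w_2 + 1.1547·q_1 = (0.3333, 3.0000, 1.3333, 1.6667).
‖u_2‖ = 3.6968, so q_2 = (0.0902, 0.8115, 0.3607, 0.4508).
Qᵀb = (-5.1962, 0.0000).
Back-substitute: x_2 = 0.0000/3.6968 = 0.0000.
x_1 = (-5.1962 + 1.1547·0.0000)/3.4641 = -1.5000.

x = (-1.5000, 0.0000)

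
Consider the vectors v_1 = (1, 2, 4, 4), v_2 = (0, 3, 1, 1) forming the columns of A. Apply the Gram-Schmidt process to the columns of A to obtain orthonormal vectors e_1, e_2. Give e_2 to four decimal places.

e_2 = (-0.1584, 0.9394, -0.2150, -0.2150)

v_1 = (1, 2, 4, 4); ‖v_1‖ = 6.0828, so e_1 = (0.1644, 0.3288, 0.6576, 0.6576).
e_1·v_2 = 0.1644·0 + 0.3288·3 + 0.6576·1 + 0.6576·1 = 2.3016.
u_2 = v_2 − 2.3016·e_1 = (-0.3784, 2.2432, -0.5135, -0.5135).
‖u_2‖ = 2.3880, so e_2 = (-0.1584, 0.9394, -0.2150, -0.2150).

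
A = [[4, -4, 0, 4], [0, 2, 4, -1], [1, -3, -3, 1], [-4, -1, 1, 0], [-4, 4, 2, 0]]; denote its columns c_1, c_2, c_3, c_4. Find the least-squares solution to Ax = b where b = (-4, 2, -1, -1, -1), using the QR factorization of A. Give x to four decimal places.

q_1 = c_1/‖c_1‖ = (4, 0, 1, -4, -4)/7.0000 = (0.5714, 0.0000, 0.1429, -0.5714, -0.5714).
r_{12} = q_1·c_2 = -4.4286.
u_2 = c_2 + 4.4286·q_1 = (-1.4694, 2.0000, -2.3673, -3.5306, 1.4694).
‖u_2‖ = 5.1369, so q_2 = (-0.2860, 0.3893, -0.4609, -0.6873, 0.2860).
r_{13} = q_1·c_3 = -2.1429; r_{23} = q_2·c_3 = 2.8247.
u_3 = c_3 + 2.1429·q_1 − 2.8247·q_2 = (2.0325, 2.9002, -1.3921, 1.7169, -0.0325).
‖u_3‖ = 4.1748, so q_3 = (0.4868, 0.6947, -0.3335, 0.4113, -0.0078).
r_{14} = q_1·c_4 = 2.4286; r_{24} = q_2·c_4 = -1.9944; r_{34} = q_3·c_4 = 0.9192.
u_4 = c_4 − 2.4286·q_1 + 1.9944·q_2 − 0.9192·q_3 = (1.5942, -0.8621, 0.0405, -0.3610, 1.9654).
‖u_4‖ = 2.6981, so q_4 = (0.5909, -0.3195, 0.0150, -0.1338, 0.7284).
Qᵀb = (-1.2857, 2.7850, -0.6280, -3.6122).
Back-substitute: x_4 = -3.6122/2.6981 = -1.3388.
x_3 = (-0.6280 − 0.9192·(-1.3388))/4.1748 = 0.1444.
x_2 = (2.7850 − 2.8247·0.1444 + 1.9944·(-1.3388))/5.1369 = -0.0570.
x_1 = (-1.2857 + 4.4286·(-0.0570) + 2.1429·0.1444 − 2.4286·(-1.3388))/7.0000 = 0.2889.

x = (0.2889, -0.0570, 0.1444, -1.3388)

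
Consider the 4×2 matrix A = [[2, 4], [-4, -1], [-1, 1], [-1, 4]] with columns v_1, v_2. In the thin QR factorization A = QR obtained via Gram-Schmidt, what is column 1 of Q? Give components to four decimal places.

v_1 = (2, -4, -1, -1); ‖v_1‖ = 4.6904, so q_1 = (0.4264, -0.8528, -0.2132, -0.2132).

q_1 = (0.4264, -0.8528, -0.2132, -0.2132)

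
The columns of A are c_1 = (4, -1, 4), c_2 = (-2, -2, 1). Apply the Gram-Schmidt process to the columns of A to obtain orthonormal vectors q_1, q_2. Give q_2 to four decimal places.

q_1 = c_1/‖c_1‖ = (4, -1, 4)/5.7446 = (0.6963, -0.1741, 0.6963).
r_{12} = q_1·c_2 = -0.3482.
u_2 = c_2 + 0.3482·q_1 = (-1.7576, -2.0606, 1.2424).
‖u_2‖ = 2.9797, so q_2 = (-0.5898, -0.6915, 0.4170).

q_2 = (-0.5898, -0.6915, 0.4170)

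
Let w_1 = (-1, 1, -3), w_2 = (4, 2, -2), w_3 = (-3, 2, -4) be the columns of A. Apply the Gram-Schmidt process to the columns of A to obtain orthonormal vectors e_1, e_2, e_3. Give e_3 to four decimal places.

e_3 = (-0.2540, 0.8890, 0.3810)

w_1 = (-1, 1, -3); ‖w_1‖ = 3.3166, so e_1 = (-0.3015, 0.3015, -0.9045).
e_1·w_2 = (-0.3015)·4 + 0.3015·2 + (-0.9045)·(-2) = 1.2060.
u_2 = w_2 − 1.2060·e_1 = (4.3636, 1.6364, -0.9091).
‖u_2‖ = 4.7482, so e_2 = (0.9190, 0.3446, -0.1915).
e_1·w_3 = (-0.3015)·(-3) + 0.3015·2 + (-0.9045)·(-4) = 5.1257; e_2·w_3 = 0.9190·(-3) + 0.3446·2 + (-0.1915)·(-4) = -1.3019.
u_3 = w_3 − 5.1257·e_1 + 1.3019·e_2 = (-0.2581, 0.9032, 0.3871).
‖u_3‖ = 1.0160, so e_3 = (-0.2540, 0.8890, 0.3810).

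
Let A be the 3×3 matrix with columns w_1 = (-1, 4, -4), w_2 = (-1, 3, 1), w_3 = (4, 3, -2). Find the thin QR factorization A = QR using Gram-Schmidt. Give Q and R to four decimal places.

Q = [[-0.1741, -0.2488, 0.9528], [0.6963, 0.6531, 0.2977], [-0.6963, 0.7153, 0.0595]], R = [[5.7446, 1.5667, 2.7852], [0.0000, 2.9233, -0.4665], [0.0000, 0.0000, 4.5853]]

q_1 = w_1/‖w_1‖ = (-1, 4, -4)/5.7446 = (-0.1741, 0.6963, -0.6963).
r_{12} = q_1·w_2 = 1.5667.
u_2 = w_2 − 1.5667·q_1 = (-0.7273, 1.9091, 2.0909).
‖u_2‖ = 2.9233, so q_2 = (-0.2488, 0.6531, 0.7153).
r_{13} = q_1·w_3 = 2.7852; r_{23} = q_2·w_3 = -0.4665.
u_3 = w_3 − 2.7852·q_1 + 0.4665·q_2 = (4.3688, 1.3652, 0.2730).
‖u_3‖ = 4.5853, so q_3 = (0.9528, 0.2977, 0.0595).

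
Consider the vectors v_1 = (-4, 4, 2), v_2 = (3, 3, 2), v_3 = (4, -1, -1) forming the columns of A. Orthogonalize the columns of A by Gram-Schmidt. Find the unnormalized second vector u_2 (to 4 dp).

v_1 = (-4, 4, 2); ‖v_1‖ = 6.0000, so q_1 = (-0.6667, 0.6667, 0.3333).
q_1·v_2 = (-0.6667)·3 + 0.6667·3 + 0.3333·2 = 0.6667.
u_2 = v_2 − 0.6667·q_1 = (3.4444, 2.5556, 1.7778).

u_2 = (3.4444, 2.5556, 1.7778)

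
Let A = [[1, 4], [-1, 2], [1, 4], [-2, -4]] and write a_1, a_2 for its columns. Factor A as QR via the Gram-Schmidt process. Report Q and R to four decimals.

a_1 = (1, -1, 1, -2); ‖a_1‖ = 2.6458, so e_1 = (0.3780, -0.3780, 0.3780, -0.7559).
e_1·a_2 = 0.3780·4 + (-0.3780)·2 + 0.3780·4 + (-0.7559)·(-4) = 5.2915.
u_2 = a_2 − 5.2915·e_1 = (2.0000, 4.0000, 2.0000, 0.0000).
‖u_2‖ = 4.8990, so e_2 = (0.4082, 0.8165, 0.4082, 0.0000).

Q = [[0.3780, 0.4082], [-0.3780, 0.8165], [0.3780, 0.4082], [-0.7559, 0.0000]], R = [[2.6458, 5.2915], [0.0000, 4.8990]]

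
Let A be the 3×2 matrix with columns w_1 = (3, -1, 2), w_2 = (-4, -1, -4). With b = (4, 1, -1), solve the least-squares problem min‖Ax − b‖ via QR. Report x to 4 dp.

w_1 = (3, -1, 2); ‖w_1‖ = 3.7417, so e_1 = (0.8018, -0.2673, 0.5345).
e_1·w_2 = 0.8018·(-4) + (-0.2673)·(-1) + 0.5345·(-4) = -5.0780.
u_2 = w_2 + 5.0780·e_1 = (0.0714, -2.3571, -1.2857).
‖u_2‖ = 2.6859, so e_2 = (0.0266, -0.8776, -0.4787).
Qᵀb = (2.4054, -0.2925).
Back-substitute: x_2 = -0.2925/2.6859 = -0.1089.
x_1 = (2.4054 + 5.0780·(-0.1089))/3.7417 = 0.4950.

x = (0.4950, -0.1089)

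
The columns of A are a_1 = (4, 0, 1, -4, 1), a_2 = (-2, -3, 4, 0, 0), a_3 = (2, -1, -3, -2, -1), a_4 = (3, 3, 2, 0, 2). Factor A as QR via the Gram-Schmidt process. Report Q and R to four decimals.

a_1 = (4, 0, 1, -4, 1); ‖a_1‖ = 5.8310, so q_1 = (0.6860, 0.0000, 0.1715, -0.6860, 0.1715).
q_1·a_2 = 0.6860·(-2) + 0.0000·(-3) + 0.1715·4 + (-0.6860)·0 + 0.1715·0 = -0.6860.
u_2 = a_2 + 0.6860·q_1 = (-1.5294, -3.0000, 4.1176, -0.4706, 0.1176).
‖u_2‖ = 5.3413, so q_2 = (-0.2863, -0.5617, 0.7709, -0.0881, 0.0220).
q_1·a_3 = 0.6860·2 + 0.0000·(-1) + 0.1715·(-3) + (-0.6860)·(-2) + 0.1715·(-1) = 2.0580; q_2·a_3 = (-0.2863)·2 + (-0.5617)·(-1) + 0.7709·(-3) + (-0.0881)·(-2) + 0.0220·(-1) = -2.1696.
u_3 = a_3 − 2.0580·q_1 + 2.1696·q_2 = (-0.0330, -2.2186, -1.6804, -0.7794, -1.3052).
‖u_3‖ = 3.1714, so q_3 = (-0.0104, -0.6996, -0.5299, -0.2458, -0.4115).
q_1·a_4 = 0.6860·3 + 0.0000·3 + 0.1715·2 + (-0.6860)·0 + 0.1715·2 = 2.7440; q_2·a_4 = (-0.2863)·3 + (-0.5617)·3 + 0.7709·2 + (-0.0881)·0 + 0.0220·2 = -0.9581; q_3·a_4 = (-0.0104)·3 + (-0.6996)·3 + (-0.5299)·2 + (-0.2458)·0 + (-0.4115)·2 = -4.0127.
u_4 = a_4 − 2.7440·q_1 + 0.9581·q_2 + 4.0127·q_3 = (0.8016, -0.3452, 0.1419, 0.8118, -0.1009).
‖u_4‖ = 1.2046, so q_4 = (0.6654, -0.2866, 0.1178, 0.6739, -0.0837).

Q = [[0.6860, -0.2863, -0.0104, 0.6654], [0.0000, -0.5617, -0.6996, -0.2866], [0.1715, 0.7709, -0.5299, 0.1178], [-0.6860, -0.0881, -0.2458, 0.6739], [0.1715, 0.0220, -0.4115, -0.0837]], R = [[5.8310, -0.6860, 2.0580, 2.7440], [0.0000, 5.3413, -2.1696, -0.9581], [0.0000, 0.0000, 3.1714, -4.0127], [0.0000, 0.0000, 0.0000, 1.2046]]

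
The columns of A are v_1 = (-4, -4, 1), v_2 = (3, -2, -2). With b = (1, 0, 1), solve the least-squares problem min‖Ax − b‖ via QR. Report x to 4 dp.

x = (-0.0857, 0.0286)

q_1 = v_1/‖v_1‖ = (-4, -4, 1)/5.7446 = (-0.6963, -0.6963, 0.1741).
r_{12} = q_1·v_2 = -1.0445.
u_2 = v_2 + 1.0445·q_1 = (2.2727, -2.7273, -1.8182).
‖u_2‖ = 3.9886, so q_2 = (0.5698, -0.6838, -0.4558).
Qᵀb = (-0.5222, 0.1140).
Back-substitute: x_2 = 0.1140/3.9886 = 0.0286.
x_1 = (-0.5222 + 1.0445·0.0286)/5.7446 = -0.0857.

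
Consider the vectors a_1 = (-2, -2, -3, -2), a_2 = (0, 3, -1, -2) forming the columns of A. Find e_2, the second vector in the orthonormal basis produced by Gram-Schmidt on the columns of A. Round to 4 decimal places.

e_2 = (0.0255, 0.8286, -0.2295, -0.5099)

a_1 = (-2, -2, -3, -2); ‖a_1‖ = 4.5826, so e_1 = (-0.4364, -0.4364, -0.6547, -0.4364).
e_1·a_2 = (-0.4364)·0 + (-0.4364)·3 + (-0.6547)·(-1) + (-0.4364)·(-2) = 0.2182.
u_2 = a_2 − 0.2182·e_1 = (0.0952, 3.0952, -0.8571, -1.9048).
‖u_2‖ = 3.7353, so e_2 = (0.0255, 0.8286, -0.2295, -0.5099).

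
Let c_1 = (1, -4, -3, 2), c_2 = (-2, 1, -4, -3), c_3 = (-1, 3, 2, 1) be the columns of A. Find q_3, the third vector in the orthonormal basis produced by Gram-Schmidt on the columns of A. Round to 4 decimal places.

q_3 = (-0.4082, 0.4572, -0.2449, 0.7512)

q_1 = c_1/‖c_1‖ = (1, -4, -3, 2)/5.4772 = (0.1826, -0.7303, -0.5477, 0.3651).
r_{12} = q_1·c_2 = 0.0000.
u_2 = c_2 + 0.0000·q_1 = (-2.0000, 1.0000, -4.0000, -3.0000).
‖u_2‖ = 5.4772, so q_2 = (-0.3651, 0.1826, -0.7303, -0.5477).
r_{13} = q_1·c_3 = -3.1038; r_{23} = q_2·c_3 = -1.0954.
u_3 = c_3 + 3.1038·q_1 + 1.0954·q_2 = (-0.8333, 0.9333, -0.5000, 1.5333).
‖u_3‖ = 2.0412, so q_3 = (-0.4082, 0.4572, -0.2449, 0.7512).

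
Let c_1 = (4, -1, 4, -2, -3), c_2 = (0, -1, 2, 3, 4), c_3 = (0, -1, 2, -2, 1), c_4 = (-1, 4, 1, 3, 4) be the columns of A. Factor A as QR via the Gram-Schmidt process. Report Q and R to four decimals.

e_1 = c_1/‖c_1‖ = (4, -1, 4, -2, -3)/6.7823 = (0.5898, -0.1474, 0.5898, -0.2949, -0.4423).
r_{12} = e_1·c_2 = -1.3270.
u_2 = c_2 + 1.3270·e_1 = (0.7826, -1.1957, 2.7826, 2.6087, 3.4130).
‖u_2‖ = 5.3141, so e_2 = (0.1473, -0.2250, 0.5236, 0.4909, 0.6423).
r_{13} = e_1·c_3 = 1.4744; r_{23} = e_2·c_3 = 0.9327.
u_3 = c_3 − 1.4744·e_1 − 0.9327·e_2 = (-1.0069, -0.5727, 0.6420, -2.0231, 1.0531).
‖u_3‖ = 2.6374, so e_3 = (-0.3818, -0.2172, 0.2434, -0.7671, 0.3993).
r_{14} = e_1·c_4 = -3.2437; r_{24} = e_2·c_4 = 3.5182; r_{34} = e_3·c_4 = -0.9474.
u_4 = c_4 + 3.2437·e_1 − 3.5182·e_2 + 0.9474·e_3 = (0.0332, 4.1076, 1.3015, -0.4104, 0.6839).
‖u_4‖ = 4.3821, so e_4 = (0.0076, 0.9373, 0.2970, -0.0936, 0.1561).

Q = [[0.5898, 0.1473, -0.3818, 0.0076], [-0.1474, -0.2250, -0.2172, 0.9373], [0.5898, 0.5236, 0.2434, 0.2970], [-0.2949, 0.4909, -0.7671, -0.0936], [-0.4423, 0.6423, 0.3993, 0.1561]], R = [[6.7823, -1.3270, 1.4744, -3.2437], [0.0000, 5.3141, 0.9327, 3.5182], [0.0000, 0.0000, 2.6374, -0.9474], [0.0000, 0.0000, 0.0000, 4.3821]]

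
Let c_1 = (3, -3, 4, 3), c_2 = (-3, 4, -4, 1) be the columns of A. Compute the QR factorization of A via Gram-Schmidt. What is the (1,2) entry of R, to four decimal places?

c_1 = (3, -3, 4, 3); ‖c_1‖ = 6.5574, so e_1 = (0.4575, -0.4575, 0.6100, 0.4575).
r_{12} = e_1·c_2 = -5.1850.

r_{12} = -5.1850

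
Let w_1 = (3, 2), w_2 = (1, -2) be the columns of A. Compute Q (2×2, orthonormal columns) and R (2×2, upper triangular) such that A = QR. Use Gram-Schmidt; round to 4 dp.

Q = [[0.8321, 0.5547], [0.5547, -0.8321]], R = [[3.6056, -0.2774], [0.0000, 2.2188]]

w_1 = (3, 2); ‖w_1‖ = 3.6056, so q_1 = (0.8321, 0.5547).
q_1·w_2 = 0.8321·1 + 0.5547·(-2) = -0.2774.
u_2 = w_2 + 0.2774·q_1 = (1.2308, -1.8462).
‖u_2‖ = 2.2188, so q_2 = (0.5547, -0.8321).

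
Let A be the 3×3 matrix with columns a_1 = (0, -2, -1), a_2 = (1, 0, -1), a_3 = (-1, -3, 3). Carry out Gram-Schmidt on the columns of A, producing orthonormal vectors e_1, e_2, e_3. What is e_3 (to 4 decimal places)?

e_3 = (0.6667, -0.3333, 0.6667)

a_1 = (0, -2, -1); ‖a_1‖ = 2.2361, so e_1 = (0.0000, -0.8944, -0.4472).
e_1·a_2 = 0.0000·1 + (-0.8944)·0 + (-0.4472)·(-1) = 0.4472.
u_2 = a_2 − 0.4472·e_1 = (1.0000, 0.4000, -0.8000).
‖u_2‖ = 1.3416, so e_2 = (0.7454, 0.2981, -0.5963).
e_1·a_3 = 0.0000·(-1) + (-0.8944)·(-3) + (-0.4472)·3 = 1.3416; e_2·a_3 = 0.7454·(-1) + 0.2981·(-3) + (-0.5963)·3 = -3.4286.
u_3 = a_3 − 1.3416·e_1 + 3.4286·e_2 = (1.5556, -0.7778, 1.5556).
‖u_3‖ = 2.3333, so e_3 = (0.6667, -0.3333, 0.6667).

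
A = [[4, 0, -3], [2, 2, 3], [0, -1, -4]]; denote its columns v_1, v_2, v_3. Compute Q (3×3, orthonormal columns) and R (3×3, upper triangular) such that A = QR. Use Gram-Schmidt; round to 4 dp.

q_1 = v_1/‖v_1‖ = (4, 2, 0)/4.4721 = (0.8944, 0.4472, 0.0000).
r_{12} = q_1·v_2 = 0.8944.
u_2 = v_2 − 0.8944·q_1 = (-0.8000, 1.6000, -1.0000).
‖u_2‖ = 2.0494, so q_2 = (-0.3904, 0.7807, -0.4880).
r_{13} = q_1·v_3 = -1.3416; r_{23} = q_2·v_3 = 5.4650.
u_3 = v_3 + 1.3416·q_1 − 5.4650·q_2 = (0.3333, -0.6667, -1.3333).
‖u_3‖ = 1.5275, so q_3 = (0.2182, -0.4364, -0.8729).

Q = [[0.8944, -0.3904, 0.2182], [0.4472, 0.7807, -0.4364], [0.0000, -0.4880, -0.8729]], R = [[4.4721, 0.8944, -1.3416], [0.0000, 2.0494, 5.4650], [0.0000, 0.0000, 1.5275]]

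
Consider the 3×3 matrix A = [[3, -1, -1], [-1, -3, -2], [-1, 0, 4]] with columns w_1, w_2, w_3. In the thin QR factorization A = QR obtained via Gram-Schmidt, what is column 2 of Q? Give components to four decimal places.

e_2 = (-0.3162, -0.9487, 0.0000)

e_1 = w_1/‖w_1‖ = (3, -1, -1)/3.3166 = (0.9045, -0.3015, -0.3015).
r_{12} = e_1·w_2 = 0.0000.
u_2 = w_2 + 0.0000·e_1 = (-1.0000, -3.0000, 0.0000).
‖u_2‖ = 3.1623, so e_2 = (-0.3162, -0.9487, 0.0000).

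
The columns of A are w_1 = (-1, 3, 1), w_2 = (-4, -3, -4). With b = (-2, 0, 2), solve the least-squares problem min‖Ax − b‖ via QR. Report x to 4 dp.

w_1 = (-1, 3, 1); ‖w_1‖ = 3.3166, so e_1 = (-0.3015, 0.9045, 0.3015).
e_1·w_2 = (-0.3015)·(-4) + 0.9045·(-3) + 0.3015·(-4) = -2.7136.
u_2 = w_2 + 2.7136·e_1 = (-4.8182, -0.5455, -3.1818).
‖u_2‖ = 5.7997, so e_2 = (-0.8308, -0.0940, -0.5486).
Qᵀb = (1.2060, 0.5643).
Back-substitute: x_2 = 0.5643/5.7997 = 0.0973.
x_1 = (1.2060 + 2.7136·0.0973)/3.3166 = 0.4432.

x = (0.4432, 0.0973)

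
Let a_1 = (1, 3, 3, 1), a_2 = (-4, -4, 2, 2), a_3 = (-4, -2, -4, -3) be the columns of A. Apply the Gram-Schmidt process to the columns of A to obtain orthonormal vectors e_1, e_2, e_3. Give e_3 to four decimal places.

e_1 = a_1/‖a_1‖ = (1, 3, 3, 1)/4.4721 = (0.2236, 0.6708, 0.6708, 0.2236).
r_{12} = e_1·a_2 = -1.7889.
u_2 = a_2 + 1.7889·e_1 = (-3.6000, -2.8000, 3.2000, 2.4000).
‖u_2‖ = 6.0663, so e_2 = (-0.5934, -0.4616, 0.5275, 0.3956).
r_{13} = e_1·a_3 = -5.5902; r_{23} = e_2·a_3 = 0.0000.
u_3 = a_3 + 5.5902·e_1 + 0.0000·e_2 = (-2.7500, 1.7500, -0.2500, -1.7500).
‖u_3‖ = 3.7081, so e_3 = (-0.7416, 0.4719, -0.0674, -0.4719).

e_3 = (-0.7416, 0.4719, -0.0674, -0.4719)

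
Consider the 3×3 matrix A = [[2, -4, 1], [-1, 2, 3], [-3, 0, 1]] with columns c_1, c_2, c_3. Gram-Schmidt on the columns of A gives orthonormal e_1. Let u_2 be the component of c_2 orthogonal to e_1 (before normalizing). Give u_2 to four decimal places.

c_1 = (2, -1, -3); ‖c_1‖ = 3.7417, so e_1 = (0.5345, -0.2673, -0.8018).
e_1·c_2 = 0.5345·(-4) + (-0.2673)·2 + (-0.8018)·0 = -2.6726.
u_2 = c_2 + 2.6726·e_1 = (-2.5714, 1.2857, -2.1429).

u_2 = (-2.5714, 1.2857, -2.1429)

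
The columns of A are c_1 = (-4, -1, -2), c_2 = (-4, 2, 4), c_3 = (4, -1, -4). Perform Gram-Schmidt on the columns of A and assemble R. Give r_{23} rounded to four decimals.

e_1 = c_1/‖c_1‖ = (-4, -1, -2)/4.5826 = (-0.8729, -0.2182, -0.4364).
r_{12} = e_1·c_2 = 1.3093.
u_2 = c_2 − 1.3093·e_1 = (-2.8571, 2.2857, 4.5714).
‖u_2‖ = 5.8554, so e_2 = (-0.4880, 0.3904, 0.7807).
r_{23} = e_2·c_3 = -5.4650.

r_{23} = -5.4650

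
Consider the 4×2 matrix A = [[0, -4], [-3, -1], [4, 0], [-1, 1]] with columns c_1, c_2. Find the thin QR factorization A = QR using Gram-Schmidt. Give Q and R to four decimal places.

Q = [[0.0000, -0.9469], [-0.5883, -0.1821], [0.7845, -0.0728], [-0.1961, 0.2549]], R = [[5.0990, 0.3922], [0.0000, 4.2245]]

c_1 = (0, -3, 4, -1); ‖c_1‖ = 5.0990, so q_1 = (0.0000, -0.5883, 0.7845, -0.1961).
q_1·c_2 = 0.0000·(-4) + (-0.5883)·(-1) + 0.7845·0 + (-0.1961)·1 = 0.3922.
u_2 = c_2 − 0.3922·q_1 = (-4.0000, -0.7692, -0.3077, 1.0769).
‖u_2‖ = 4.2245, so q_2 = (-0.9469, -0.1821, -0.0728, 0.2549).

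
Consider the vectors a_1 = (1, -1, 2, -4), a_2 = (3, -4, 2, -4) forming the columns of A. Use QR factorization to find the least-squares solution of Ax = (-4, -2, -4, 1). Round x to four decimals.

a_1 = (1, -1, 2, -4); ‖a_1‖ = 4.6904, so q_1 = (0.2132, -0.2132, 0.4264, -0.8528).
q_1·a_2 = 0.2132·3 + (-0.2132)·(-4) + 0.4264·2 + (-0.8528)·(-4) = 5.7564.
u_2 = a_2 − 5.7564·q_1 = (1.7727, -2.7727, -0.4545, 0.9091).
‖u_2‖ = 3.4444, so q_2 = (0.5147, -0.8050, -0.1320, 0.2639).
Qᵀb = (-2.9848, 0.3431).
Back-substitute: x_2 = 0.3431/3.4444 = 0.0996.
x_1 = (-2.9848 − 5.7564·0.0996)/4.6904 = -0.7586.

x = (-0.7586, 0.0996)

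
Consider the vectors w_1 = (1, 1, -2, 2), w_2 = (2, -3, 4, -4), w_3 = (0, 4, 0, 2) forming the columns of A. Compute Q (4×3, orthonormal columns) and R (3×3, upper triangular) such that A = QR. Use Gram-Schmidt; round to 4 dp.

q_1 = w_1/‖w_1‖ = (1, 1, -2, 2)/3.1623 = (0.3162, 0.3162, -0.6325, 0.6325).
r_{12} = q_1·w_2 = -5.3759.
u_2 = w_2 + 5.3759·q_1 = (3.7000, -1.3000, 0.6000, -0.6000).
‖u_2‖ = 4.0125, so q_2 = (0.9221, -0.3240, 0.1495, -0.1495).
r_{13} = q_1·w_3 = 2.5298; r_{23} = q_2·w_3 = -1.5950.
u_3 = w_3 − 2.5298·q_1 + 1.5950·q_2 = (0.6708, 2.6832, 1.8385, 0.1615).
‖u_3‖ = 3.3250, so q_3 = (0.2017, 0.8070, 0.5529, 0.0486).

Q = [[0.3162, 0.9221, 0.2017], [0.3162, -0.3240, 0.8070], [-0.6325, 0.1495, 0.5529], [0.6325, -0.1495, 0.0486]], R = [[3.1623, -5.3759, 2.5298], [0.0000, 4.0125, -1.5950], [0.0000, 0.0000, 3.3250]]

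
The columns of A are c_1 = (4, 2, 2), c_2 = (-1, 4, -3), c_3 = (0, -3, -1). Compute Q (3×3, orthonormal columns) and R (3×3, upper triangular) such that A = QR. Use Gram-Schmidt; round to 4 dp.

Q = [[0.8165, -0.1312, 0.5623], [0.4082, 0.8198, -0.4016], [0.4082, -0.5575, -0.7229]], R = [[4.8990, -0.4082, -1.6330], [0.0000, 5.0827, -1.9019], [0.0000, 0.0000, 1.9277]]

c_1 = (4, 2, 2); ‖c_1‖ = 4.8990, so e_1 = (0.8165, 0.4082, 0.4082).
e_1·c_2 = 0.8165·(-1) + 0.4082·4 + 0.4082·(-3) = -0.4082.
u_2 = c_2 + 0.4082·e_1 = (-0.6667, 4.1667, -2.8333).
‖u_2‖ = 5.0827, so e_2 = (-0.1312, 0.8198, -0.5575).
e_1·c_3 = 0.8165·0 + 0.4082·(-3) + 0.4082·(-1) = -1.6330; e_2·c_3 = (-0.1312)·0 + 0.8198·(-3) + (-0.5575)·(-1) = -1.9019.
u_3 = c_3 + 1.6330·e_1 + 1.9019·e_2 = (1.0839, -0.7742, -1.3935).
‖u_3‖ = 1.9277, so e_3 = (0.5623, -0.4016, -0.7229).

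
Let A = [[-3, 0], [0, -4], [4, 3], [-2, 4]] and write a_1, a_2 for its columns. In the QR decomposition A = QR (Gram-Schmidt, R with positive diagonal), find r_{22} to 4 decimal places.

r_{22} = 6.3599

a_1 = (-3, 0, 4, -2); ‖a_1‖ = 5.3852, so q_1 = (-0.5571, 0.0000, 0.7428, -0.3714).
q_1·a_2 = (-0.5571)·0 + 0.0000·(-4) + 0.7428·3 + (-0.3714)·4 = 0.7428.
u_2 = a_2 − 0.7428·q_1 = (0.4138, -4.0000, 2.4483, 4.2759).
r_{22} = ‖u_2‖ = 6.3599.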